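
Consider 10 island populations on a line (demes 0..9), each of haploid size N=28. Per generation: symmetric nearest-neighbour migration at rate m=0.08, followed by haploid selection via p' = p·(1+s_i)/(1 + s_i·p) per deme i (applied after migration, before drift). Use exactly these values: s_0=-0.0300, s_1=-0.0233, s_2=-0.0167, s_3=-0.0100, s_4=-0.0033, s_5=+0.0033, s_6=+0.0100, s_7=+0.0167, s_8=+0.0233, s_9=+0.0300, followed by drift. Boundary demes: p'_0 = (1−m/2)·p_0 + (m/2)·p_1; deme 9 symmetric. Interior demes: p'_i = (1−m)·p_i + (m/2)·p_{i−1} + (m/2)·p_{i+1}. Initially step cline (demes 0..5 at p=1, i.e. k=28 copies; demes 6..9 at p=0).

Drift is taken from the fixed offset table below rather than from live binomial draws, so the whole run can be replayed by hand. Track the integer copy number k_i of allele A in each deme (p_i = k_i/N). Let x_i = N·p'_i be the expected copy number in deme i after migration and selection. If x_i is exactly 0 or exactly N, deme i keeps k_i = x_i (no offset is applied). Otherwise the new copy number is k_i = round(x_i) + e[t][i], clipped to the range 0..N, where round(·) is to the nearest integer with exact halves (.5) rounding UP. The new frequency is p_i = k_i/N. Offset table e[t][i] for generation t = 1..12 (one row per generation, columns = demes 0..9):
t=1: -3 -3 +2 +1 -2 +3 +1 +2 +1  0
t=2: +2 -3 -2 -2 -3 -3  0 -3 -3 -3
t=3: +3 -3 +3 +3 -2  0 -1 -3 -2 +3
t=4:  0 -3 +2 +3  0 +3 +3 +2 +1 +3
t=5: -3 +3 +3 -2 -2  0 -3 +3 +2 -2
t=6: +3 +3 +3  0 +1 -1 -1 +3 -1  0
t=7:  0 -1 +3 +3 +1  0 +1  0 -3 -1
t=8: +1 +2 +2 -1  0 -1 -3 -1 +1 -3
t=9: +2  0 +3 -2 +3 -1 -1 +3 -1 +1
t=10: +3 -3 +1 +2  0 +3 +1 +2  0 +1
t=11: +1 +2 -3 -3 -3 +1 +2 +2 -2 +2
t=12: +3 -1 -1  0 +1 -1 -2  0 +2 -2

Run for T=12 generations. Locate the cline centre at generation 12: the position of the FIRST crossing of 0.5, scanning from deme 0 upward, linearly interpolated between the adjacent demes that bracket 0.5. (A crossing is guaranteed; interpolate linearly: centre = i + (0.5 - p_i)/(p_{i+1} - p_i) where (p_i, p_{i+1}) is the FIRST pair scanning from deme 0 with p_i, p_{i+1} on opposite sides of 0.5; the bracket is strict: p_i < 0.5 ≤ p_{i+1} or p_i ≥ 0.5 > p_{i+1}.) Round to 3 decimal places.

t=0: k=[28 28 28 28 28 28 0 0 0 0]
t=1: x=[28.0000 28.0000 28.0000 28.0000 28.0000 26.8835 1.1307 0.0000 0.0000 0.0000] k=[28 28 28 28 28 28 2 0 0 0]
t=2: x=[28.0000 28.0000 28.0000 28.0000 28.0000 26.9633 2.9864 0.0813 0.0000 0.0000] k=[28 28 28 28 28 24 3 0 0 0]
t=3: x=[28.0000 28.0000 28.0000 28.0000 27.8395 23.3328 3.7522 0.1220 0.0000 0.0000] k=[28 28 28 28 26 23 3 0 0 0]
t=4: x=[28.0000 28.0000 28.0000 27.9192 25.9537 22.3349 3.7119 0.1220 0.0000 0.0000] k=[28 28 28 28 26 25 7 2 0 0]
t=5: x=[28.0000 28.0000 28.0000 27.9192 26.0340 24.3305 7.5749 2.1527 0.0819 0.0000] k=[28 28 28 26 24 24 5 5 2 0]
t=6: x=[28.0000 28.0000 27.9186 25.9813 24.0688 23.2530 5.8057 4.9471 2.0840 0.0824] k=[28 28 28 26 25 22 5 8 1 0]
t=7: x=[28.0000 28.0000 27.9186 26.0216 24.9109 21.4565 5.8459 7.6921 1.2676 0.0412] k=[28 28 28 28 26 21 7 8 0 0]
t=8: x=[28.0000 28.0000 28.0000 27.9192 25.8735 20.6579 7.6552 7.7324 0.3274 0.0000] k=[28 28 28 27 26 20 5 7 1 0]
t=9: x=[28.0000 28.0000 27.9593 26.9903 25.7933 19.6593 5.7252 6.7646 1.2267 0.0412] k=[28 28 28 25 28 19 5 10 0 1]
t=10: x=[28.0000 28.0000 27.8780 25.2149 27.5184 18.8203 5.8057 9.5037 0.4501 0.9878] k=[28 28 28 27 28 22 7 12 0 2]
t=11: x=[28.0000 28.0000 27.9593 27.0710 27.7191 21.6562 7.8561 11.4319 0.5728 1.9735] k=[28 28 25 24 25 23 10 13 0 4]
t=12: x=[28.0000 27.8771 25.0357 24.0460 24.8708 22.5744 10.7057 12.4745 0.6955 3.9390] k=[28 27 24 24 26 22 9 12 3 2]

5.615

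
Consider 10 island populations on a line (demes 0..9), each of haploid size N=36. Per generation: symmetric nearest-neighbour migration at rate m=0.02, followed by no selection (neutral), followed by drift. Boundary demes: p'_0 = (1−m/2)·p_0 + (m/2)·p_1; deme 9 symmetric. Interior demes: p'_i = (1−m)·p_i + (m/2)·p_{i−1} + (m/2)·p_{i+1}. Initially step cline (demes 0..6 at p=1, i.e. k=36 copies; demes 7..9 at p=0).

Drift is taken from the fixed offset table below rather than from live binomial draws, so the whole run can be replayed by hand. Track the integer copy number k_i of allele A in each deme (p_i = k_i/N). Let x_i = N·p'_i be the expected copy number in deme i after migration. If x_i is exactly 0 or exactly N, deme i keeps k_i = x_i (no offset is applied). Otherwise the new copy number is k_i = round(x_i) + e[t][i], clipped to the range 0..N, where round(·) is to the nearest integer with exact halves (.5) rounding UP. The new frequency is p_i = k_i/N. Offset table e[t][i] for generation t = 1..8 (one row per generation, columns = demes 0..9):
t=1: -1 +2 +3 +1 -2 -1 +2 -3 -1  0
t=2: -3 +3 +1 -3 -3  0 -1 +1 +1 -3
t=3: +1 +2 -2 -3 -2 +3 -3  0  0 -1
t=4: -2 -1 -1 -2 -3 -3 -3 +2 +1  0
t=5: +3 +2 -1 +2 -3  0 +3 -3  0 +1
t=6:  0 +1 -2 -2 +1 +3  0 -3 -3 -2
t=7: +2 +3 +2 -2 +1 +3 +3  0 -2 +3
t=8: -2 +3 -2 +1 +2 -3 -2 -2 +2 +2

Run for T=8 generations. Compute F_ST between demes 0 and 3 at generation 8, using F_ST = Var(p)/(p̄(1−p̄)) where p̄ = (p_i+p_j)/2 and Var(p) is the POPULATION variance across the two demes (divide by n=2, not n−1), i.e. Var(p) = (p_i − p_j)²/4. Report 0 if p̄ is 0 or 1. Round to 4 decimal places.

t=0: k=[36 36 36 36 36 36 36 0 0 0]
t=1: x=[36.0000 36.0000 36.0000 36.0000 36.0000 36.0000 35.6400 0.3600 0.0000 0.0000] k=[36 36 36 36 36 36 36 0 0 0]
t=2: x=[36.0000 36.0000 36.0000 36.0000 36.0000 36.0000 35.6400 0.3600 0.0000 0.0000] k=[36 36 36 36 36 36 35 1 0 0]
t=3: x=[36.0000 36.0000 36.0000 36.0000 36.0000 35.9900 34.6700 1.3300 0.0100 0.0000] k=[36 36 36 36 36 36 32 1 0 0]
t=4: x=[36.0000 36.0000 36.0000 36.0000 36.0000 35.9600 31.7300 1.3000 0.0100 0.0000] k=[36 36 36 36 36 33 29 3 1 0]
t=5: x=[36.0000 36.0000 36.0000 36.0000 35.9700 32.9900 28.7800 3.2400 1.0100 0.0100] k=[36 36 36 36 33 33 32 0 1 1]
t=6: x=[36.0000 36.0000 36.0000 35.9700 33.0300 32.9900 31.6900 0.3300 0.9900 1.0000] k=[36 36 36 34 34 36 32 0 0 0]
t=7: x=[36.0000 36.0000 35.9800 34.0200 34.0200 35.9400 31.7200 0.3200 0.0000 0.0000] k=[36 36 36 32 35 36 35 0 0 0]
t=8: x=[36.0000 36.0000 35.9600 32.0700 34.9800 35.9800 34.6600 0.3500 0.0000 0.0000] k=[36 36 34 33 36 33 33 0 0 0]

0.0435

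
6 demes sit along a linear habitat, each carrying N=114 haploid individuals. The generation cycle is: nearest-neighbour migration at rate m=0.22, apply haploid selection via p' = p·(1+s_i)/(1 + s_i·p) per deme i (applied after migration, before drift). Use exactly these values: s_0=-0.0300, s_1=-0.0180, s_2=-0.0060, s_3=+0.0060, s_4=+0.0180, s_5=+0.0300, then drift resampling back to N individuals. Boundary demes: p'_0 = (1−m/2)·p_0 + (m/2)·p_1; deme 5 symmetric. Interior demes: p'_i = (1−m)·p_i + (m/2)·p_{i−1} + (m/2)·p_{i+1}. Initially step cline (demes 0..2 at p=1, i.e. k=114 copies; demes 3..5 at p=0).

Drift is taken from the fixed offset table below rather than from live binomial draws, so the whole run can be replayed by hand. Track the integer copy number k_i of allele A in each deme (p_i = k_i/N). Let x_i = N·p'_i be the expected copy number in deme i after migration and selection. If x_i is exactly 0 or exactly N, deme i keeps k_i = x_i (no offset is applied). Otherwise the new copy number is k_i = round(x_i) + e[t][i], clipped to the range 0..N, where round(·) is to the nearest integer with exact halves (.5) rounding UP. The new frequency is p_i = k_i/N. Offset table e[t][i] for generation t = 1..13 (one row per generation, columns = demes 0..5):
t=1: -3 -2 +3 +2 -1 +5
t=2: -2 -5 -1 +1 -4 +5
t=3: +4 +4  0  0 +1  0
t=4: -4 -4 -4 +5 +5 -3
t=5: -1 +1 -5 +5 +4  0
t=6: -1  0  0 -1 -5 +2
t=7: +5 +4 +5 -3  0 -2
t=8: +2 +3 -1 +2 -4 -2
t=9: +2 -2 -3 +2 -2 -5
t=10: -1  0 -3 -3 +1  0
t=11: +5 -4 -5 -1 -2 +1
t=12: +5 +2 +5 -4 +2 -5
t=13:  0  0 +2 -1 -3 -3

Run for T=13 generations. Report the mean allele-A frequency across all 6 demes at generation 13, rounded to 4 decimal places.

0.4839

t=0: k=[114 114 114 0 0 0]
t=1: x=[114.0000 114.0000 101.3927 12.6069 0.0000 0.0000] k=[114 114 104 15 0 0]
t=2: x=[114.0000 112.8800 95.2158 23.2505 1.6793 0.0000] k=[114 108 94 24 0 0]
t=3: x=[113.3197 107.0016 87.7185 29.1897 2.6864 0.0000] k=[114 111 88 29 4 0]
t=4: x=[113.6598 108.7091 83.9069 32.8798 6.4172 0.4531] k=[110 105 80 38 11 0]
t=5: x=[109.3151 102.6152 77.9819 39.8048 12.9636 1.2459] k=[108 104 73 45 17 1]
t=6: x=[107.3724 100.8197 73.1724 45.1630 18.5960 2.8407] k=[106 101 73 44 14 5]
t=7: x=[105.2060 98.2247 72.7317 44.0516 16.5609 6.1600] k=[110 102 78 41 17 4]
t=8: x=[108.9757 100.0187 76.4185 42.5895 18.4846 5.5849] k=[111 103 75 45 14 4]
t=9: x=[110.0042 100.5865 74.6250 45.0529 16.5609 5.2460] k=[112 99 72 47 15 0]
t=10: x=[110.4672 97.2015 72.0606 46.3945 17.1280 1.6988] k=[109 97 69 43 18 2]
t=11: x=[107.4957 94.9536 69.0563 43.2705 19.2740 3.8690] k=[112 91 64 42 17 5]
t=12: x=[109.5619 89.9976 64.3814 41.8283 18.7073 6.4988] k=[114 92 69 38 21 1]
t=13: x=[111.5068 91.5645 67.9549 39.6946 20.9736 3.2932] k=[112 92 70 39 18 0]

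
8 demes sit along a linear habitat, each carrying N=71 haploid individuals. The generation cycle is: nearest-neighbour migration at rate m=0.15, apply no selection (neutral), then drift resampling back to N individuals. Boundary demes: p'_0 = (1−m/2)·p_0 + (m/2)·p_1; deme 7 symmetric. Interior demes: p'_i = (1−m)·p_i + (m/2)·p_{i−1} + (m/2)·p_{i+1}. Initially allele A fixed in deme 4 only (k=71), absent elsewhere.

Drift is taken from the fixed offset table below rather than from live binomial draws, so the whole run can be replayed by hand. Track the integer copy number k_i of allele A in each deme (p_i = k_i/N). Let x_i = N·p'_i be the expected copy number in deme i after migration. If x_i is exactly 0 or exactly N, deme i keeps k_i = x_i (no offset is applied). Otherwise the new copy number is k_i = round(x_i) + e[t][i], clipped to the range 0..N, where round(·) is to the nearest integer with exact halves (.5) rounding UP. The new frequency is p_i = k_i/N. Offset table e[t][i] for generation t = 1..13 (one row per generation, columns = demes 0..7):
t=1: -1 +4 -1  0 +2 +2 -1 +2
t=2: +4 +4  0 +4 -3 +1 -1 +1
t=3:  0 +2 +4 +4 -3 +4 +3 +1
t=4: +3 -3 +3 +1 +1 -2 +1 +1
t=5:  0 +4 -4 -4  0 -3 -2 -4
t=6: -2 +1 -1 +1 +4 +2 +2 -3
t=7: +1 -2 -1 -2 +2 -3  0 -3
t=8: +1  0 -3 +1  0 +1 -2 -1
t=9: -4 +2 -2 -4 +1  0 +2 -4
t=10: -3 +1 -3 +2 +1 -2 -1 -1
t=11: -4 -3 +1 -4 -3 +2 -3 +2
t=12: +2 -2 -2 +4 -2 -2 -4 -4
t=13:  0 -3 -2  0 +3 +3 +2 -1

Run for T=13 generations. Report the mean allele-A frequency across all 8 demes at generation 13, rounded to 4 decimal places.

0.1144

t=0: k=[0 0 0 0 71 0 0 0]
t=1: x=[0.0000 0.0000 0.0000 5.3250 60.3500 5.3250 0.0000 0.0000] k=[0 0 0 5 62 7 0 0]
t=2: x=[0.0000 0.0000 0.3750 8.9000 53.6000 10.6000 0.5250 0.0000] k=[0 0 0 13 51 12 0 0]
t=3: x=[0.0000 0.0000 0.9750 14.8750 45.2250 14.0250 0.9000 0.0000] k=[0 0 5 19 42 18 4 0]
t=4: x=[0.0000 0.3750 5.6750 19.6750 38.4750 18.7500 4.7500 0.3000] k=[0 0 9 21 39 17 6 1]
t=5: x=[0.0000 0.6750 9.2250 21.4500 36.0000 17.8250 6.4500 1.3750] k=[0 5 5 17 36 15 4 0]
t=6: x=[0.3750 4.6250 5.9000 17.5250 33.0000 15.7500 4.5250 0.3000] k=[0 6 5 19 37 18 7 0]
t=7: x=[0.4500 5.4750 6.1250 19.3000 34.2250 18.6000 7.3000 0.5250] k=[1 3 5 17 36 16 7 0]
t=8: x=[1.1500 3.0000 5.7500 17.5250 33.0750 16.8250 7.1500 0.5250] k=[2 3 3 19 33 18 5 0]
t=9: x=[2.0750 2.9250 4.2000 18.8500 30.8250 18.1500 5.6000 0.3750] k=[0 5 2 15 32 18 8 0]
t=10: x=[0.3750 4.4000 3.2000 15.3000 29.6750 18.3000 8.1500 0.6000] k=[0 5 0 17 31 16 7 0]
t=11: x=[0.3750 4.2500 1.6500 16.7750 28.8250 16.4500 7.1500 0.5250] k=[0 1 3 13 26 18 4 3]
t=12: x=[0.0750 1.0750 3.6000 13.2250 24.4250 17.5500 4.9750 3.0750] k=[2 0 2 17 22 16 1 0]
t=13: x=[1.8500 0.3000 2.9750 16.2500 21.1750 15.3250 2.0500 0.0750] k=[2 0 1 16 24 18 4 0]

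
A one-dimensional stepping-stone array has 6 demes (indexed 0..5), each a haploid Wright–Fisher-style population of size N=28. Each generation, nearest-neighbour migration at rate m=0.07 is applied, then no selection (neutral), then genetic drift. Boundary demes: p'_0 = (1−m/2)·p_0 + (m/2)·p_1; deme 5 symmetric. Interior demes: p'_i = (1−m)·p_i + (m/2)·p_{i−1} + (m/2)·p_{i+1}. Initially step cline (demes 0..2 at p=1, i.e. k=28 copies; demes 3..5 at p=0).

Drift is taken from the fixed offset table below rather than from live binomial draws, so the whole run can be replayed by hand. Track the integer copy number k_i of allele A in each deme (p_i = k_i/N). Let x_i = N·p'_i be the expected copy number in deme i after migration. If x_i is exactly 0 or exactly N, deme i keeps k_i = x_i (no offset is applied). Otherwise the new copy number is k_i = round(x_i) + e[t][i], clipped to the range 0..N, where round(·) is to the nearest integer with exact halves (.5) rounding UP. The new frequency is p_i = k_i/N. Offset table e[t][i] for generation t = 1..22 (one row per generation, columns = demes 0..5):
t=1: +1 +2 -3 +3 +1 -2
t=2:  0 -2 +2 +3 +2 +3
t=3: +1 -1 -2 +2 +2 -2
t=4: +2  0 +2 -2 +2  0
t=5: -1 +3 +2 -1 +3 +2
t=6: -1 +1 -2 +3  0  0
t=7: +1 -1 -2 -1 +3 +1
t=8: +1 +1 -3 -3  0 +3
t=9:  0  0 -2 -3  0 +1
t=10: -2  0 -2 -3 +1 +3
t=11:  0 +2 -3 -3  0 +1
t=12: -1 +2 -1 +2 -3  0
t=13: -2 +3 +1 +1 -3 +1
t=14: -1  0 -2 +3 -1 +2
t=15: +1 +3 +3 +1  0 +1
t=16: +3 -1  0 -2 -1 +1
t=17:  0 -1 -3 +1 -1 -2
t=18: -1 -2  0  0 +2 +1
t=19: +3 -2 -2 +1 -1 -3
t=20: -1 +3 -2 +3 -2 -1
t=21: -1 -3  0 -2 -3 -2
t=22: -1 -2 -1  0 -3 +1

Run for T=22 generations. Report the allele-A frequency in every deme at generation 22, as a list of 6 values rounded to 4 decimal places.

t=0: k=[28 28 28 0 0 0]
t=1: x=[28.0000 28.0000 27.0200 0.9800 0.0000 0.0000] k=[28 28 24 4 0 0]
t=2: x=[28.0000 27.8600 23.4400 4.5600 0.1400 0.0000] k=[28 26 25 8 2 0]
t=3: x=[27.9300 26.0350 24.4400 8.3850 2.1400 0.0700] k=[28 25 22 10 4 0]
t=4: x=[27.8950 25.0000 21.6850 10.2100 4.0700 0.1400] k=[28 25 24 8 6 0]
t=5: x=[27.8950 25.0700 23.4750 8.4900 5.8600 0.2100] k=[27 28 25 7 9 2]
t=6: x=[27.0350 27.8600 24.4750 7.7000 8.6850 2.2450] k=[26 28 22 11 9 2]
t=7: x=[26.0700 27.7200 21.8250 11.3150 8.8250 2.2450] k=[27 27 20 10 12 3]
t=8: x=[27.0000 26.7550 19.8950 10.4200 11.6150 3.3150] k=[28 28 17 7 12 6]
t=9: x=[28.0000 27.6150 17.0350 7.5250 11.6150 6.2100] k=[28 28 15 5 12 7]
t=10: x=[28.0000 27.5450 15.1050 5.5950 11.5800 7.1750] k=[28 28 13 3 13 10]
t=11: x=[28.0000 27.4750 13.1750 3.7000 12.5450 10.1050] k=[28 28 10 1 13 11]
t=12: x=[28.0000 27.3700 10.3150 1.7350 12.5100 11.0700] k=[28 28 9 4 10 11]
t=13: x=[28.0000 27.3350 9.4900 4.3850 9.8250 10.9650] k=[28 28 10 5 7 12]
t=14: x=[28.0000 27.3700 10.4550 5.2450 7.1050 11.8250] k=[28 27 8 8 6 14]
t=15: x=[27.9650 26.3700 8.6650 7.9300 6.3500 13.7200] k=[28 28 12 9 6 15]
t=16: x=[28.0000 27.4400 12.4550 9.0000 6.4200 14.6850] k=[28 26 12 7 5 16]
t=17: x=[27.9300 25.5800 12.3150 7.1050 5.4550 15.6150] k=[28 25 9 8 4 14]
t=18: x=[27.8950 24.5450 9.5250 7.8950 4.4900 13.6500] k=[27 23 10 8 6 15]
t=19: x=[26.8600 22.6850 10.3850 8.0000 6.3850 14.6850] k=[28 21 8 9 5 12]
t=20: x=[27.7550 20.7900 8.4900 8.8250 5.3850 11.7550] k=[27 24 6 12 3 11]
t=21: x=[26.8950 23.4750 6.8400 11.4750 3.5950 10.7200] k=[26 20 7 9 1 9]
t=22: x=[25.7900 19.7550 7.5250 8.6500 1.5600 8.7200] k=[25 18 7 9 0 10]

[0.8929, 0.6429, 0.2500, 0.3214, 0.0000, 0.3571]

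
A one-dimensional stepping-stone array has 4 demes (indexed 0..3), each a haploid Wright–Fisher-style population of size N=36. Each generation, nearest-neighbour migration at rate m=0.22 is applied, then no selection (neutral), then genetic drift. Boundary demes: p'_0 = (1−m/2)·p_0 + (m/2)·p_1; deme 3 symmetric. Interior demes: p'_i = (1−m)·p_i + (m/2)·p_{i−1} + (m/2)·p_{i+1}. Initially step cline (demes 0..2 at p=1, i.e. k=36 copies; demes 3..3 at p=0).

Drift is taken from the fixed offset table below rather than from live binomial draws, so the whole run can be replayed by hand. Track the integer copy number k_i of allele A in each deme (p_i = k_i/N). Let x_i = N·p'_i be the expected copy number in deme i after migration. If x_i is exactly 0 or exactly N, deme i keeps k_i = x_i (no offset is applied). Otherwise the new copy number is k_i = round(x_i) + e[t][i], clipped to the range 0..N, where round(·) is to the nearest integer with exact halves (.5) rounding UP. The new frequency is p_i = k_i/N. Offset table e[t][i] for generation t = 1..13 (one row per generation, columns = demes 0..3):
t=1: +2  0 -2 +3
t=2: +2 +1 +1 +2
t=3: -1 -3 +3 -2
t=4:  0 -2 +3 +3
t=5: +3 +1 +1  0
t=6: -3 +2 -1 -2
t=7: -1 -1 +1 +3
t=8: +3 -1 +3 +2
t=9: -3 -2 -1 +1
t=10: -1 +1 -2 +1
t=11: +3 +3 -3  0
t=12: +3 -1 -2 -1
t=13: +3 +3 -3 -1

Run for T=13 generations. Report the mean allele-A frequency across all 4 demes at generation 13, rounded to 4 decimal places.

t=0: k=[36 36 36 0]
t=1: x=[36.0000 36.0000 32.0400 3.9600] k=[36 36 30 7]
t=2: x=[36.0000 35.3400 28.1300 9.5300] k=[36 36 29 12]
t=3: x=[36.0000 35.2300 27.9000 13.8700] k=[36 32 31 12]
t=4: x=[35.5600 32.3300 29.0200 14.0900] k=[36 30 32 17]
t=5: x=[35.3400 30.8800 30.1300 18.6500] k=[36 32 31 19]
t=6: x=[35.5600 32.3300 29.7900 20.3200] k=[33 34 29 18]
t=7: x=[33.1100 33.3400 28.3400 19.2100] k=[32 32 29 22]
t=8: x=[32.0000 31.6700 28.5600 22.7700] k=[35 31 32 25]
t=9: x=[34.5600 31.5500 31.1200 25.7700] k=[32 30 30 27]
t=10: x=[31.7800 30.2200 29.6700 27.3300] k=[31 31 28 28]
t=11: x=[31.0000 30.6700 28.3300 28.0000] k=[34 34 25 28]
t=12: x=[34.0000 33.0100 26.3200 27.6700] k=[36 32 24 27]
t=13: x=[35.5600 31.5600 25.2100 26.6700] k=[36 35 22 26]

0.8264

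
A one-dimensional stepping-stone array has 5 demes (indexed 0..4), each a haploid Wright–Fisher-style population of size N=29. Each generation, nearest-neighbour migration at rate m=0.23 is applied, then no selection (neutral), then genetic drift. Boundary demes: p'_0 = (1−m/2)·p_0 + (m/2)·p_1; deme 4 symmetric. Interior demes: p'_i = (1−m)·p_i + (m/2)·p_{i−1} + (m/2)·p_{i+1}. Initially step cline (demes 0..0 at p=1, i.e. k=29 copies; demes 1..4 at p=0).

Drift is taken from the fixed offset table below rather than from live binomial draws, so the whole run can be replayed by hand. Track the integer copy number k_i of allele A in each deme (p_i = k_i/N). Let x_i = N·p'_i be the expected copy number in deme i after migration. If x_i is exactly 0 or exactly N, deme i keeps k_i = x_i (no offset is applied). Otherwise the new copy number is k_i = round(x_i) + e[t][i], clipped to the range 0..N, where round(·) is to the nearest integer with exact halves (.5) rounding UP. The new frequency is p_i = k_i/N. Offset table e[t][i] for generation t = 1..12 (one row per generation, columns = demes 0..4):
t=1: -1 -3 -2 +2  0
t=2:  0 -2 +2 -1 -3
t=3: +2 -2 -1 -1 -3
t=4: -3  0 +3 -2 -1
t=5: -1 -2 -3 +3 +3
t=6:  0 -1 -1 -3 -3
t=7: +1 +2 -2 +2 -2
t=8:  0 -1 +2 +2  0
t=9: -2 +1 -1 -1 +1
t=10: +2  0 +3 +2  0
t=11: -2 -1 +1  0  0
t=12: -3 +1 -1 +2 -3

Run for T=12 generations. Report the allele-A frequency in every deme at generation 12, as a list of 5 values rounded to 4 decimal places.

[0.2069, 0.2414, 0.1724, 0.1379, 0.0000]

t=0: k=[29 0 0 0 0]
t=1: x=[25.6650 3.3350 0.0000 0.0000 0.0000] k=[25 0 0 0 0]
t=2: x=[22.1250 2.8750 0.0000 0.0000 0.0000] k=[22 1 0 0 0]
t=3: x=[19.5850 3.3000 0.1150 0.0000 0.0000] k=[22 1 0 0 0]
t=4: x=[19.5850 3.3000 0.1150 0.0000 0.0000] k=[17 3 3 0 0]
t=5: x=[15.3900 4.6100 2.6550 0.3450 0.0000] k=[14 3 0 3 0]
t=6: x=[12.7350 3.9200 0.6900 2.3100 0.3450] k=[13 3 0 0 0]
t=7: x=[11.8500 3.8050 0.3450 0.0000 0.0000] k=[13 6 0 0 0]
t=8: x=[12.1950 6.1150 0.6900 0.0000 0.0000] k=[12 5 3 0 0]
t=9: x=[11.1950 5.5750 2.8850 0.3450 0.0000] k=[9 7 2 0 0]
t=10: x=[8.7700 6.6550 2.3450 0.2300 0.0000] k=[11 7 5 2 0]
t=11: x=[10.5400 7.2300 4.8850 2.1150 0.2300] k=[9 6 6 2 0]
t=12: x=[8.6550 6.3450 5.5400 2.2300 0.2300] k=[6 7 5 4 0]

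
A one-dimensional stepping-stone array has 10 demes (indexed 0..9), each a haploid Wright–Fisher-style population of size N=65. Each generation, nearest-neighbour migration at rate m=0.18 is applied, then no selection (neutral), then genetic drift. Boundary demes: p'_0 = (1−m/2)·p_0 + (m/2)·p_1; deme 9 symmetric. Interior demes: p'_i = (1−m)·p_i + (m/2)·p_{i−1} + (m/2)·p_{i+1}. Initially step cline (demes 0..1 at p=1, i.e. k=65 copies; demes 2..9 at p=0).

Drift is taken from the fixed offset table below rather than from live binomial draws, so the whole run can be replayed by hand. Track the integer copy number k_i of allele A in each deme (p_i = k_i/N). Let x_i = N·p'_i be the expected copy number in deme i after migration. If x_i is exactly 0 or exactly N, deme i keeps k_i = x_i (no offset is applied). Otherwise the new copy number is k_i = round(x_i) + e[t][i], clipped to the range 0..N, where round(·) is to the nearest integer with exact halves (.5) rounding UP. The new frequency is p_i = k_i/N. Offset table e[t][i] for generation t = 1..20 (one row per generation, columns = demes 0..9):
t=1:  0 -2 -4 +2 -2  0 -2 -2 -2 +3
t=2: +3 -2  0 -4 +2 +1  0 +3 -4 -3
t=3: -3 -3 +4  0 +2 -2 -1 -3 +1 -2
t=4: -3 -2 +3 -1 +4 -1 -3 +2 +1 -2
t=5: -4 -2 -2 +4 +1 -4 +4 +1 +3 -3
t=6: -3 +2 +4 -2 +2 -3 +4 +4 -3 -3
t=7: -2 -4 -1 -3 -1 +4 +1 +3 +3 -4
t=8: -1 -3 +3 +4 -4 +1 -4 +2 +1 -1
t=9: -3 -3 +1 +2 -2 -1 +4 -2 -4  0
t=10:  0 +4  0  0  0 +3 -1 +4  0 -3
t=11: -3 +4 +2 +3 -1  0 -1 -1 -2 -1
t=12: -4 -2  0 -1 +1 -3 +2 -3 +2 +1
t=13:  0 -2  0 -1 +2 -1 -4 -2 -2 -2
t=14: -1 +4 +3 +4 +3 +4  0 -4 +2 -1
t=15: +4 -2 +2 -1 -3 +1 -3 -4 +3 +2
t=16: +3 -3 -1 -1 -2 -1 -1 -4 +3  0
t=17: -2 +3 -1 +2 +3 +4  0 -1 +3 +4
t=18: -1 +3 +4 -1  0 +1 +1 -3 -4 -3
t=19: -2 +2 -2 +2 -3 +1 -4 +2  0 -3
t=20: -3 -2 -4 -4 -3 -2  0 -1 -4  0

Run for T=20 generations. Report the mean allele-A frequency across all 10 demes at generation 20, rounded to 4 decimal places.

0.1738

t=0: k=[65 65 0 0 0 0 0 0 0 0]
t=1: x=[65.0000 59.1500 5.8500 0.0000 0.0000 0.0000 0.0000 0.0000 0.0000 0.0000] k=[65 57 2 0 0 0 0 0 0 0]
t=2: x=[64.2800 52.7700 6.7700 0.1800 0.0000 0.0000 0.0000 0.0000 0.0000 0.0000] k=[65 51 7 0 0 0 0 0 0 0]
t=3: x=[63.7400 48.3000 10.3300 0.6300 0.0000 0.0000 0.0000 0.0000 0.0000 0.0000] k=[61 45 14 1 0 0 0 0 0 0]
t=4: x=[59.5600 43.6500 15.6200 2.0800 0.0900 0.0000 0.0000 0.0000 0.0000 0.0000] k=[57 42 19 1 4 0 0 0 0 0]
t=5: x=[55.6500 41.2800 19.4500 2.8900 3.3700 0.3600 0.0000 0.0000 0.0000 0.0000] k=[52 39 17 7 4 0 0 0 0 0]
t=6: x=[50.8300 38.1900 18.0800 7.6300 3.9100 0.3600 0.0000 0.0000 0.0000 0.0000] k=[48 40 22 6 6 0 0 0 0 0]
t=7: x=[47.2800 39.1000 22.1800 7.4400 5.4600 0.5400 0.0000 0.0000 0.0000 0.0000] k=[45 35 21 4 4 5 0 0 0 0]
t=8: x=[44.1000 34.6400 20.7300 5.5300 4.0900 4.4600 0.4500 0.0000 0.0000 0.0000] k=[43 32 24 10 0 5 0 0 0 0]
t=9: x=[42.0100 32.2700 23.4600 10.3600 1.3500 4.1000 0.4500 0.0000 0.0000 0.0000] k=[39 29 24 12 0 3 4 0 0 0]
t=10: x=[38.1000 29.4500 23.3700 12.0000 1.3500 2.8200 3.5500 0.3600 0.0000 0.0000] k=[38 33 23 12 1 6 3 4 0 0]
t=11: x=[37.5500 32.5500 22.9100 12.0000 2.4400 5.2800 3.3600 3.5500 0.3600 0.0000] k=[35 37 25 15 1 5 2 3 0 0]
t=12: x=[35.1800 35.7400 25.1800 14.6400 2.6200 4.3700 2.3600 2.6400 0.2700 0.0000] k=[31 34 25 14 4 1 4 0 2 0]
t=13: x=[31.2700 32.9200 24.8200 14.0900 4.6300 1.5400 3.3700 0.5400 1.6400 0.1800] k=[31 31 25 13 7 1 0 0 0 0]
t=14: x=[31.0000 30.4600 24.4600 13.5400 7.0000 1.4500 0.0900 0.0000 0.0000 0.0000] k=[30 34 27 18 10 5 0 0 0 0]
t=15: x=[30.3600 33.0100 26.8200 18.0900 10.2700 5.0000 0.4500 0.0000 0.0000 0.0000] k=[34 31 29 17 7 6 0 0 0 0]
t=16: x=[33.7300 31.0900 28.1000 17.1800 7.8100 5.5500 0.5400 0.0000 0.0000 0.0000] k=[37 28 27 16 6 5 0 0 0 0]
t=17: x=[36.1900 28.7200 26.1000 16.0900 6.8100 4.6400 0.4500 0.0000 0.0000 0.0000] k=[34 32 25 18 10 9 0 0 0 0]
t=18: x=[33.8200 31.5500 25.0000 17.9100 10.6300 8.2800 0.8100 0.0000 0.0000 0.0000] k=[33 35 29 17 11 9 2 0 0 0]
t=19: x=[33.1800 34.2800 28.4600 17.5400 11.3600 8.5500 2.4500 0.1800 0.0000 0.0000] k=[31 36 26 20 8 10 0 2 0 0]
t=20: x=[31.4500 34.6500 26.3600 19.4600 9.2600 8.9200 1.0800 1.6400 0.1800 0.0000] k=[28 33 22 15 6 7 1 1 0 0]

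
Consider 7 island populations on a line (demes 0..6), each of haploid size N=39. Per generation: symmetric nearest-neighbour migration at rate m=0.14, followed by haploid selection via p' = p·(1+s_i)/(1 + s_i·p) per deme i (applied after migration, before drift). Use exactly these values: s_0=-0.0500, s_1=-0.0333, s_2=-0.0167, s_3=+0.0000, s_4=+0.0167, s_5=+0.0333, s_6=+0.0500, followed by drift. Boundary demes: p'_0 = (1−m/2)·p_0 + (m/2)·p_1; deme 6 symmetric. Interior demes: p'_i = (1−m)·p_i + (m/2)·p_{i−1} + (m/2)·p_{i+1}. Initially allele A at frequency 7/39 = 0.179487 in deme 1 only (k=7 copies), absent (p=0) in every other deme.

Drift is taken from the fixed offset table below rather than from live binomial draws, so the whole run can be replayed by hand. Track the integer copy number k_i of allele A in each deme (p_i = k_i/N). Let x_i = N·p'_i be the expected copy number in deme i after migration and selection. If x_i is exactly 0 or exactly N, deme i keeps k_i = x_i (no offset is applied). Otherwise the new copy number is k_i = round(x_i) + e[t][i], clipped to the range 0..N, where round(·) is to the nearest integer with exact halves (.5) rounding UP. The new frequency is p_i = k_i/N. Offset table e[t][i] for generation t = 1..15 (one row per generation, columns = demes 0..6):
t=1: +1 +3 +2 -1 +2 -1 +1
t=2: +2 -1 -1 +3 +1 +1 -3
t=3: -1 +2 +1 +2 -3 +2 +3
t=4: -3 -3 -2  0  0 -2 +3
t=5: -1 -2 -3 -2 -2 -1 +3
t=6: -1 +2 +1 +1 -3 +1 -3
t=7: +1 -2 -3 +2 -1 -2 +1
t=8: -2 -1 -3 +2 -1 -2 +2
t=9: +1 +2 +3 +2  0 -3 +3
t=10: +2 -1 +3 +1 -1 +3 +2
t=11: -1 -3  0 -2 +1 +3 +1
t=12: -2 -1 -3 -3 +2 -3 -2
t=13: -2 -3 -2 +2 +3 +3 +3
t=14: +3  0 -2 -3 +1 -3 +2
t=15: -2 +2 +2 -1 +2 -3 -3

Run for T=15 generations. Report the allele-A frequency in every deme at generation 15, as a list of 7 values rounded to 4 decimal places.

[0.0000, 0.0000, 0.0000, 0.0000, 0.2051, 0.0000, 0.0000]

t=0: k=[0 7 0 0 0 0 0]
t=1: x=[0.4658 5.8496 0.4819 0.0000 0.0000 0.0000 0.0000] k=[1 9 2 0 0 0 0]
t=2: x=[1.4850 7.7378 2.3131 0.1400 0.0000 0.0000 0.0000] k=[3 7 1 3 0 0 0]
t=3: x=[3.1292 6.1231 1.5350 2.6500 0.2135 0.0000 0.0000] k=[2 8 3 5 0 0 0]
t=4: x=[2.3062 7.0327 3.4369 4.5100 0.3558 0.0000 0.0000] k=[0 4 1 5 0 0 0]
t=5: x=[0.2661 3.4033 1.4661 4.3700 0.3558 0.0000 0.0000] k=[0 1 0 2 0 0 0]
t=6: x=[0.0665 0.8320 0.2065 1.7200 0.1423 0.0000 0.0000] k=[0 3 1 3 0 0 0]
t=7: x=[0.1996 2.5676 1.2593 2.6500 0.2135 0.0000 0.0000] k=[1 1 0 5 0 0 0]
t=8: x=[0.9512 0.8997 0.4131 4.3000 0.3558 0.0000 0.0000] k=[0 0 0 6 0 0 0]
t=9: x=[0.0000 0.0000 0.4131 5.1600 0.4269 0.0000 0.0000] k=[0 0 3 7 0 0 0]
t=10: x=[0.0000 0.2030 3.0227 6.2300 0.4981 0.0000 0.0000] k=[0 0 6 7 0 0 0]
t=11: x=[0.0000 0.4062 5.5691 6.4400 0.4981 0.0000 0.0000] k=[0 0 6 4 1 0 0]
t=12: x=[0.0000 0.4062 5.3616 3.9300 1.1585 0.0723 0.0000] k=[0 0 2 1 3 0 0]
t=13: x=[0.0000 0.1354 1.7615 1.2100 2.6912 0.2170 0.0000] k=[0 0 0 3 6 3 0]
t=14: x=[0.0000 0.0000 0.2065 3.0000 5.6597 3.0920 0.2204] k=[0 0 0 0 7 0 2]
t=15: x=[0.0000 0.0000 0.0000 0.4900 6.1048 0.6506 1.9484] k=[0 0 0 0 8 0 0]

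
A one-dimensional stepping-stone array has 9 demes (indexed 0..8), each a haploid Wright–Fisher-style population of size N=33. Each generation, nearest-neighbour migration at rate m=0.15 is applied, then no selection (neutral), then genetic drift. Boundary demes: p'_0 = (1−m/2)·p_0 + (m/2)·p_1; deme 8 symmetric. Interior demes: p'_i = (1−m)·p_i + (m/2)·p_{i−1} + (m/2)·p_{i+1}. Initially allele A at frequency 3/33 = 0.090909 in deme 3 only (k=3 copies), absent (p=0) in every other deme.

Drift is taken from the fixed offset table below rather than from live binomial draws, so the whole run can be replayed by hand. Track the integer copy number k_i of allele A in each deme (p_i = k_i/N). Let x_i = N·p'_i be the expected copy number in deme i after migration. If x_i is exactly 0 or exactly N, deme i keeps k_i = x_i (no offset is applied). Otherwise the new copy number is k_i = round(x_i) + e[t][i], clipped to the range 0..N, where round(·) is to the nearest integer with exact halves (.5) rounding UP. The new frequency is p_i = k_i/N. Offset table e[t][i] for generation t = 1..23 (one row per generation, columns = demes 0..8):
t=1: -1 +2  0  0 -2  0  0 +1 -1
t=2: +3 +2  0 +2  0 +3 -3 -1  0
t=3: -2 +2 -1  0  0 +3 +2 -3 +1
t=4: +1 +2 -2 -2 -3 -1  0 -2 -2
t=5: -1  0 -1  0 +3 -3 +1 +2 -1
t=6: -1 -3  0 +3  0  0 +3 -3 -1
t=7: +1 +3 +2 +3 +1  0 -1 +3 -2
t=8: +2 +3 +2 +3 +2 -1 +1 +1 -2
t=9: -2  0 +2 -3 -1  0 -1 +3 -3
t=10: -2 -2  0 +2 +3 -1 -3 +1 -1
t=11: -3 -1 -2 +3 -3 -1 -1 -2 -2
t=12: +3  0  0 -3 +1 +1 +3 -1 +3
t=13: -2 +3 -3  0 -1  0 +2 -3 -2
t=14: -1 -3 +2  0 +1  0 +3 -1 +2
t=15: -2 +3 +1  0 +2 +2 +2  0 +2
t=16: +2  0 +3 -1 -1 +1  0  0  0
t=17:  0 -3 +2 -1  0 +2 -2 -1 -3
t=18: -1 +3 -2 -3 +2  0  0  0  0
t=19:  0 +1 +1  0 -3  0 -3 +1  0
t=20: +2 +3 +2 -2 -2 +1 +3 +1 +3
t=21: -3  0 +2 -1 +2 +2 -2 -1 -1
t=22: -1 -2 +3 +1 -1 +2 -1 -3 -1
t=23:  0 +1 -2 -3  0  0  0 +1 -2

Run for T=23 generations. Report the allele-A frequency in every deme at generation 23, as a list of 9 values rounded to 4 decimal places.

[0.0000, 0.1818, 0.2424, 0.0000, 0.0909, 0.2424, 0.0606, 0.0303, 0.0000]

t=0: k=[0 0 0 3 0 0 0 0 0]
t=1: x=[0.0000 0.0000 0.2250 2.5500 0.2250 0.0000 0.0000 0.0000 0.0000] k=[0 0 0 3 0 0 0 0 0]
t=2: x=[0.0000 0.0000 0.2250 2.5500 0.2250 0.0000 0.0000 0.0000 0.0000] k=[0 0 0 5 0 0 0 0 0]
t=3: x=[0.0000 0.0000 0.3750 4.2500 0.3750 0.0000 0.0000 0.0000 0.0000] k=[0 0 0 4 0 0 0 0 0]
t=4: x=[0.0000 0.0000 0.3000 3.4000 0.3000 0.0000 0.0000 0.0000 0.0000] k=[0 0 0 1 0 0 0 0 0]
t=5: x=[0.0000 0.0000 0.0750 0.8500 0.0750 0.0000 0.0000 0.0000 0.0000] k=[0 0 0 1 3 0 0 0 0]
t=6: x=[0.0000 0.0000 0.0750 1.0750 2.6250 0.2250 0.0000 0.0000 0.0000] k=[0 0 0 4 3 0 0 0 0]
t=7: x=[0.0000 0.0000 0.3000 3.6250 2.8500 0.2250 0.0000 0.0000 0.0000] k=[0 0 2 7 4 0 0 0 0]
t=8: x=[0.0000 0.1500 2.2250 6.4000 3.9250 0.3000 0.0000 0.0000 0.0000] k=[0 3 4 9 6 0 0 0 0]
t=9: x=[0.2250 2.8500 4.3000 8.4000 5.7750 0.4500 0.0000 0.0000 0.0000] k=[0 3 6 5 5 0 0 0 0]
t=10: x=[0.2250 3.0000 5.7000 5.0750 4.6250 0.3750 0.0000 0.0000 0.0000] k=[0 1 6 7 8 0 0 0 0]
t=11: x=[0.0750 1.3000 5.7000 7.0000 7.3250 0.6000 0.0000 0.0000 0.0000] k=[0 0 4 10 4 0 0 0 0]
t=12: x=[0.0000 0.3000 4.1500 9.1000 4.1500 0.3000 0.0000 0.0000 0.0000] k=[0 0 4 6 5 1 0 0 0]
t=13: x=[0.0000 0.3000 3.8500 5.7750 4.7750 1.2250 0.0750 0.0000 0.0000] k=[0 3 1 6 4 1 2 0 0]
t=14: x=[0.2250 2.6250 1.5250 5.4750 3.9250 1.3000 1.7750 0.1500 0.0000] k=[0 0 4 5 5 1 5 0 0]
t=15: x=[0.0000 0.3000 3.7750 4.9250 4.7000 1.6000 4.3250 0.3750 0.0000] k=[0 3 5 5 7 4 6 0 0]
t=16: x=[0.2250 2.9250 4.8500 5.1500 6.6250 4.3750 5.4000 0.4500 0.0000] k=[2 3 8 4 6 5 5 0 0]
t=17: x=[2.0750 3.3000 7.3250 4.4500 5.7750 5.0750 4.6250 0.3750 0.0000] k=[2 0 9 3 6 7 3 0 0]
t=18: x=[1.8500 0.8250 7.8750 3.6750 5.8500 6.6250 3.0750 0.2250 0.0000] k=[1 4 6 1 8 7 3 0 0]
t=19: x=[1.2250 3.9250 5.4750 1.9000 7.4000 6.7750 3.0750 0.2250 0.0000] k=[1 5 6 2 4 7 0 1 0]
t=20: x=[1.3000 4.7750 5.6250 2.4500 4.0750 6.2500 0.6000 0.8500 0.0750] k=[3 8 8 0 2 7 4 2 3]
t=21: x=[3.3750 7.6250 7.4000 0.7500 2.2250 6.4000 4.0750 2.2250 2.9250] k=[0 8 9 0 4 8 2 1 2]
t=22: x=[0.6000 7.4750 8.2500 0.9750 4.0000 7.2500 2.3750 1.1500 1.9250] k=[0 5 11 2 3 9 1 0 1]
t=23: x=[0.3750 5.0750 9.8750 2.7500 3.3750 7.9500 1.5250 0.1500 0.9250] k=[0 6 8 0 3 8 2 1 0]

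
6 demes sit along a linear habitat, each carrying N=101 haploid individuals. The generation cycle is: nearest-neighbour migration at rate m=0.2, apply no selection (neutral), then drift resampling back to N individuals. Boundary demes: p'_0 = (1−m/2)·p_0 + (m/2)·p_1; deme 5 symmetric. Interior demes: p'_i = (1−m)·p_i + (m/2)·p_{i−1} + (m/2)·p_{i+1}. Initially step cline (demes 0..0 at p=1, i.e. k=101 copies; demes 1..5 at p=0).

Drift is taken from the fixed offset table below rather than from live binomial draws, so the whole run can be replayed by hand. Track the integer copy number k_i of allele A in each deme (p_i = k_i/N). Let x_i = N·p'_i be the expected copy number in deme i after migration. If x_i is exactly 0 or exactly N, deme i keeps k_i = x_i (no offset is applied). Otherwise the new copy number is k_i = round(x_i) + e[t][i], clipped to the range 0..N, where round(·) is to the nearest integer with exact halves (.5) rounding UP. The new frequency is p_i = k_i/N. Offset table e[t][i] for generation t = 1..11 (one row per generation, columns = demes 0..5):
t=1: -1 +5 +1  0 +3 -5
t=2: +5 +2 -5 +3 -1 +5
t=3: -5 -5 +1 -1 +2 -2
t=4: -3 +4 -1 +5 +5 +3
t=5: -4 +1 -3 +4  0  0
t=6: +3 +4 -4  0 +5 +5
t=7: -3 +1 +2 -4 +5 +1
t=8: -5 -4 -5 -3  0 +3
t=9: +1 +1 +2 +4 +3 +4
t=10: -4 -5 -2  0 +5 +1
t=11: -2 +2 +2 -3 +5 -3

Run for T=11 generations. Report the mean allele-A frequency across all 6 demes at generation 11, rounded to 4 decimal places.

t=0: k=[101 0 0 0 0 0]
t=1: x=[90.9000 10.1000 0.0000 0.0000 0.0000 0.0000] k=[90 15 0 0 0 0]
t=2: x=[82.5000 21.0000 1.5000 0.0000 0.0000 0.0000] k=[88 23 0 0 0 0]
t=3: x=[81.5000 27.2000 2.3000 0.0000 0.0000 0.0000] k=[77 22 3 0 0 0]
t=4: x=[71.5000 25.6000 4.6000 0.3000 0.0000 0.0000] k=[69 30 4 5 0 0]
t=5: x=[65.1000 31.3000 6.7000 4.4000 0.5000 0.0000] k=[61 32 4 8 1 0]
t=6: x=[58.1000 32.1000 7.2000 6.9000 1.6000 0.1000] k=[61 36 3 7 7 5]
t=7: x=[58.5000 35.2000 6.7000 6.6000 6.8000 5.2000] k=[56 36 9 3 12 6]
t=8: x=[54.0000 35.3000 11.1000 4.5000 10.5000 6.6000] k=[49 31 6 2 11 10]
t=9: x=[47.2000 30.3000 8.1000 3.3000 10.0000 10.1000] k=[48 31 10 7 13 14]
t=10: x=[46.3000 30.6000 11.8000 7.9000 12.5000 13.9000] k=[42 26 10 8 18 15]
t=11: x=[40.4000 26.0000 11.4000 9.2000 16.7000 15.3000] k=[38 28 13 6 22 12]

0.1964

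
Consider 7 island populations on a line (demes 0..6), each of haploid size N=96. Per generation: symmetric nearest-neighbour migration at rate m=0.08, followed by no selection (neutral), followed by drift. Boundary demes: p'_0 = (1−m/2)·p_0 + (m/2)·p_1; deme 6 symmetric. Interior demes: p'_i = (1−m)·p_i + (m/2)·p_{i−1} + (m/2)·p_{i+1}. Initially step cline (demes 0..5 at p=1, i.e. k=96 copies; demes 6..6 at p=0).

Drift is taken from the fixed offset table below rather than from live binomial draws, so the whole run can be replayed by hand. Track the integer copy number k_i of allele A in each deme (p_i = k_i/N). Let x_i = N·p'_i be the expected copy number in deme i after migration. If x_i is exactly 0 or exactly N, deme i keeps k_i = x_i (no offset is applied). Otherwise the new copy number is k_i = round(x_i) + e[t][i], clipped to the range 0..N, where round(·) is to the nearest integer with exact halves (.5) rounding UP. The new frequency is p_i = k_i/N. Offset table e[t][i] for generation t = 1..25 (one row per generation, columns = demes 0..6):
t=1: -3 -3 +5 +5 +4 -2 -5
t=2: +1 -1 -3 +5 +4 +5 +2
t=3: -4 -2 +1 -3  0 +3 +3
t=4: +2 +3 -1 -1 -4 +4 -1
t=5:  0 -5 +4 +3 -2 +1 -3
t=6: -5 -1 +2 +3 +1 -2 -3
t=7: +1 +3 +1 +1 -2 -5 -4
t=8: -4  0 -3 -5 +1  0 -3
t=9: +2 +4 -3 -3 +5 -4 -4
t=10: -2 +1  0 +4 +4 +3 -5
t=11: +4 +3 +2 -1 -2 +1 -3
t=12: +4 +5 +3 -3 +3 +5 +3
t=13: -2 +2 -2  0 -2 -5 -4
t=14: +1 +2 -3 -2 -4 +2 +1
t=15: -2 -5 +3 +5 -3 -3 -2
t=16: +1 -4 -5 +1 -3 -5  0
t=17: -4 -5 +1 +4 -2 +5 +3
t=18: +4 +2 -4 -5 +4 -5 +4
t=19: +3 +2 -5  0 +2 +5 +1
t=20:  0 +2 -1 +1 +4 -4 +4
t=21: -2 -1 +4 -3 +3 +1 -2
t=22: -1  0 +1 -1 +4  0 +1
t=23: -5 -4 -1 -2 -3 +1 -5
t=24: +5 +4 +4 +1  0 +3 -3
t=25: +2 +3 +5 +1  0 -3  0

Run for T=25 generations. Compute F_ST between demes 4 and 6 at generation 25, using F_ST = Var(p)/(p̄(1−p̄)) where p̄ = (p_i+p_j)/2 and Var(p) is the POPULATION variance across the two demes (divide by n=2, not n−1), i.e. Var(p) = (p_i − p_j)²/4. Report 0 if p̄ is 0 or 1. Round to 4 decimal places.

t=0: k=[96 96 96 96 96 96 0]
t=1: x=[96.0000 96.0000 96.0000 96.0000 96.0000 92.1600 3.8400] k=[96 96 96 96 96 90 0]
t=2: x=[96.0000 96.0000 96.0000 96.0000 95.7600 86.6400 3.6000] k=[96 96 96 96 96 92 6]
t=3: x=[96.0000 96.0000 96.0000 96.0000 95.8400 88.7200 9.4400] k=[96 96 96 96 96 92 12]
t=4: x=[96.0000 96.0000 96.0000 96.0000 95.8400 88.9600 15.2000] k=[96 96 96 96 92 93 14]
t=5: x=[96.0000 96.0000 96.0000 95.8400 92.2000 89.8000 17.1600] k=[96 96 96 96 90 91 14]
t=6: x=[96.0000 96.0000 96.0000 95.7600 90.2800 87.8800 17.0800] k=[96 96 96 96 91 86 14]
t=7: x=[96.0000 96.0000 96.0000 95.8000 91.0000 83.3200 16.8800] k=[96 96 96 96 89 78 13]
t=8: x=[96.0000 96.0000 96.0000 95.7200 88.8400 75.8400 15.6000] k=[96 96 96 91 90 76 13]
t=9: x=[96.0000 96.0000 95.8000 91.1600 89.4800 74.0400 15.5200] k=[96 96 93 88 94 70 12]
t=10: x=[96.0000 95.8800 92.9200 88.4400 92.8000 68.6400 14.3200] k=[96 96 93 92 96 72 9]
t=11: x=[96.0000 95.8800 93.0800 92.2000 94.8800 70.4400 11.5200] k=[96 96 95 91 93 71 9]
t=12: x=[96.0000 95.9600 94.8800 91.2400 92.0400 69.4000 11.4800] k=[96 96 96 88 95 74 14]
t=13: x=[96.0000 96.0000 95.6800 88.6000 93.8800 72.4400 16.4000] k=[96 96 94 89 92 67 12]
t=14: x=[96.0000 95.9200 93.8800 89.3200 90.8800 65.8000 14.2000] k=[96 96 91 87 87 68 15]
t=15: x=[96.0000 95.8000 91.0400 87.1600 86.2400 66.6400 17.1200] k=[96 91 94 92 83 64 15]
t=16: x=[95.8000 91.3200 93.8000 91.7200 82.6000 62.8000 16.9600] k=[96 87 89 93 80 58 17]
t=17: x=[95.6400 87.4400 89.0800 92.3200 79.6400 57.2400 18.6400] k=[92 82 90 96 78 62 22]
t=18: x=[91.6000 82.7200 89.9200 95.0400 78.0800 61.0400 23.6000] k=[96 85 86 90 82 56 28]
t=19: x=[95.5600 85.4800 86.1200 89.5200 81.2800 55.9200 29.1200] k=[96 87 81 90 83 61 30]
t=20: x=[95.6400 87.1200 81.6000 89.3600 82.4000 60.6400 31.2400] k=[96 89 81 90 86 57 35]
t=21: x=[95.7200 88.9600 81.6800 89.4800 85.0000 57.2800 35.8800] k=[94 88 86 86 88 58 34]
t=22: x=[93.7600 88.1600 86.0800 86.0800 86.7200 58.2400 34.9600] k=[93 88 87 85 91 58 36]
t=23: x=[92.8000 88.1600 86.9600 85.3200 89.4400 58.4400 36.8800] k=[88 84 86 83 86 59 32]
t=24: x=[87.8400 84.2400 85.8000 83.2400 84.8000 59.0000 33.0800] k=[93 88 90 84 85 62 30]
t=25: x=[92.8000 88.2800 89.6800 84.2800 84.0400 61.6400 31.2800] k=[95 91 95 85 84 59 31]

0.3172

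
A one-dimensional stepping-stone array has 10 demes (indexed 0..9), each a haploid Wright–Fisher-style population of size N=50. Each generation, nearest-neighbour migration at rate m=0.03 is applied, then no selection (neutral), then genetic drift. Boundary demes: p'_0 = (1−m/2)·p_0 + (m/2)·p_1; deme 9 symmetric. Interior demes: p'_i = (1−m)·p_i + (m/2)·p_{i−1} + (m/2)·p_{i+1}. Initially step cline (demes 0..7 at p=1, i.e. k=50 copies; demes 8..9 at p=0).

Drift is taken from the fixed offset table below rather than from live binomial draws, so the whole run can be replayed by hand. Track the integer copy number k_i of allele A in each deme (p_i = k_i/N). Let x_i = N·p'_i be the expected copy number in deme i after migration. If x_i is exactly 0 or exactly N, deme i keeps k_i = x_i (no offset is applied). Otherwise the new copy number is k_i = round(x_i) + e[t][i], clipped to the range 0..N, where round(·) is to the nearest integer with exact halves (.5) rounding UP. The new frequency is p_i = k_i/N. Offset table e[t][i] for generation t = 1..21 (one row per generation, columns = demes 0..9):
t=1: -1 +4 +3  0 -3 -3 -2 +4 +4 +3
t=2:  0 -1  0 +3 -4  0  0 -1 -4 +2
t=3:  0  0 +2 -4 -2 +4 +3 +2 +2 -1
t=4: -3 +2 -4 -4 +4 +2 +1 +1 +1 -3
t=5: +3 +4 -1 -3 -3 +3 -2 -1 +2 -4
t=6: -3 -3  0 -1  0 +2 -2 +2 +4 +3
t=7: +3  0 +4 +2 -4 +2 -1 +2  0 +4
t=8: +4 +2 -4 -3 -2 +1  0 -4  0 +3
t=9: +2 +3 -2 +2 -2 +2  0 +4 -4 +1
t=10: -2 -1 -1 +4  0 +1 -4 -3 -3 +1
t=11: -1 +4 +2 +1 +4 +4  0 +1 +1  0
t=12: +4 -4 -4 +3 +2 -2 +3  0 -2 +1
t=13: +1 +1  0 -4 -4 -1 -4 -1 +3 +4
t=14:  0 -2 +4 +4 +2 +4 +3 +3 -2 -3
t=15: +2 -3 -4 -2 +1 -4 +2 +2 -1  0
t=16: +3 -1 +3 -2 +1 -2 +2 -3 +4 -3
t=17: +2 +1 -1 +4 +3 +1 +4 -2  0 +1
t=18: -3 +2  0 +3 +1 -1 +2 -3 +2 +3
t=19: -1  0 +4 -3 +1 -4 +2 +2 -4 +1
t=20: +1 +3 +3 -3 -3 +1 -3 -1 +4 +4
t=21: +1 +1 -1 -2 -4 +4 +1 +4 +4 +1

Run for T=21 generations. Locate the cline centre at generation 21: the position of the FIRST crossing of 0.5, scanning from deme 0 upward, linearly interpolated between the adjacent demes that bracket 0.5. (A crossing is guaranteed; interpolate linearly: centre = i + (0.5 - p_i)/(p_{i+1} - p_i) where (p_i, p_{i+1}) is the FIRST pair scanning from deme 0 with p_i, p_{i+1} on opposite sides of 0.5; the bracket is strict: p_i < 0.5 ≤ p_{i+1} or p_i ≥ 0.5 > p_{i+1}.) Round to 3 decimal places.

t=0: k=[50 50 50 50 50 50 50 50 0 0]
t=1: x=[50.0000 50.0000 50.0000 50.0000 50.0000 50.0000 50.0000 49.2500 0.7500 0.0000] k=[50 50 50 50 50 50 50 50 5 0]
t=2: x=[50.0000 50.0000 50.0000 50.0000 50.0000 50.0000 50.0000 49.3250 5.6000 0.0750] k=[50 50 50 50 50 50 50 48 2 2]
t=3: x=[50.0000 50.0000 50.0000 50.0000 50.0000 50.0000 49.9700 47.3400 2.6900 2.0000] k=[50 50 50 50 50 50 50 49 5 1]
t=4: x=[50.0000 50.0000 50.0000 50.0000 50.0000 50.0000 49.9850 48.3550 5.6000 1.0600] k=[50 50 50 50 50 50 50 49 7 0]
t=5: x=[50.0000 50.0000 50.0000 50.0000 50.0000 50.0000 49.9850 48.3850 7.5250 0.1050] k=[50 50 50 50 50 50 48 47 10 0]
t=6: x=[50.0000 50.0000 50.0000 50.0000 50.0000 49.9700 48.0150 46.4600 10.4050 0.1500] k=[50 50 50 50 50 50 46 48 14 3]
t=7: x=[50.0000 50.0000 50.0000 50.0000 50.0000 49.9400 46.0900 47.4600 14.3450 3.1650] k=[50 50 50 50 50 50 45 49 14 7]
t=8: x=[50.0000 50.0000 50.0000 50.0000 50.0000 49.9250 45.1350 48.4150 14.4200 7.1050] k=[50 50 50 50 50 50 45 44 14 10]
t=9: x=[50.0000 50.0000 50.0000 50.0000 50.0000 49.9250 45.0600 43.5650 14.3900 10.0600] k=[50 50 50 50 50 50 45 48 10 11]
t=10: x=[50.0000 50.0000 50.0000 50.0000 50.0000 49.9250 45.1200 47.3850 10.5850 10.9850] k=[50 50 50 50 50 50 41 44 8 12]
t=11: x=[50.0000 50.0000 50.0000 50.0000 50.0000 49.8650 41.1800 43.4150 8.6000 11.9400] k=[50 50 50 50 50 50 41 44 10 12]
t=12: x=[50.0000 50.0000 50.0000 50.0000 50.0000 49.8650 41.1800 43.4450 10.5400 11.9700] k=[50 50 50 50 50 48 44 43 9 13]
t=13: x=[50.0000 50.0000 50.0000 50.0000 49.9700 47.9700 44.0450 42.5050 9.5700 12.9400] k=[50 50 50 50 46 47 40 42 13 17]
t=14: x=[50.0000 50.0000 50.0000 49.9400 46.0750 46.8800 40.1350 41.5350 13.4950 16.9400] k=[50 50 50 50 48 50 43 45 11 14]
t=15: x=[50.0000 50.0000 50.0000 49.9700 48.0600 49.8650 43.1350 44.4600 11.5550 13.9550] k=[50 50 50 48 49 46 45 46 11 14]
t=16: x=[50.0000 50.0000 49.9700 48.0450 48.9400 46.0300 45.0300 45.4600 11.5700 13.9550] k=[50 50 50 46 50 44 47 42 16 11]
t=17: x=[50.0000 50.0000 49.9400 46.1200 49.8500 44.1350 46.8800 41.6850 16.3150 11.0750] k=[50 50 49 50 50 45 50 40 16 12]
t=18: x=[50.0000 49.9850 49.0300 49.9850 49.9250 45.1500 49.7750 39.7900 16.3000 12.0600] k=[50 50 49 50 50 44 50 37 18 15]
t=19: x=[50.0000 49.9850 49.0300 49.9850 49.9100 44.1800 49.7150 36.9100 18.2400 15.0450] k=[50 50 50 47 50 40 50 39 14 16]
t=20: x=[50.0000 50.0000 49.9550 47.0900 49.8050 40.3000 49.6850 38.7900 14.4050 15.9700] k=[50 50 50 44 47 41 47 38 18 20]
t=21: x=[50.0000 50.0000 49.9100 44.1350 46.8650 41.1800 46.7750 37.8350 18.3300 19.9700] k=[50 50 49 42 43 45 48 42 22 21]

7.850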